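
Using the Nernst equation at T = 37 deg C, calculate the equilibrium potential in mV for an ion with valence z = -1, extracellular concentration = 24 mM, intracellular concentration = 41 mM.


E = (RT/(zF)) * ln(C_out/C_in)
T = 37 + 273.15 = 310.15 K
E = (8.314 * 310.15 / (-1 * 96485)) * ln(24/41)
E = 14.31 mV


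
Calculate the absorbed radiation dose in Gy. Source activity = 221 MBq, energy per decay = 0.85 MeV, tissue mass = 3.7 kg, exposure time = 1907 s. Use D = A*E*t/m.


A = 221 MBq = 2.2100e+08 Bq
E = 0.85 MeV = 1.3617e-13 J
D = A*E*t/m = 2.2100e+08*1.3617e-13*1907/3.7
D = 0.01551 Gy


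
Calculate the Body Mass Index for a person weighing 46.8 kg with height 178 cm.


BMI = weight / height^2
height = 178 cm = 1.78 m
BMI = 46.8 / 1.78^2
BMI = 14.77 kg/m^2


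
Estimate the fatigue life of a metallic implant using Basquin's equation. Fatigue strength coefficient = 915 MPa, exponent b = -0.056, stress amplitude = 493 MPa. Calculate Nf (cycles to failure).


sigma_a = sigma_f' * (2Nf)^b
2Nf = (sigma_a/sigma_f')^(1/b)
2Nf = (493/915)^(1/-0.056)
2Nf = 62512.578
Nf = 3.126e+04


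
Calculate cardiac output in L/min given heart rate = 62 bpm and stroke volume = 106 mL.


CO = HR * SV
CO = 62 * 106 / 1000
CO = 6.572 L/min


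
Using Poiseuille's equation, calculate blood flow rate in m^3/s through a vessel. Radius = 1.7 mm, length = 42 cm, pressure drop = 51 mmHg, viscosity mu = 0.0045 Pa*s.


Q = pi*r^4*dP / (8*mu*L)
r = 0.0017 m, L = 0.42 m
dP = 51 mmHg = 6799.422 Pa
Q = 1.1800e-05 m^3/s


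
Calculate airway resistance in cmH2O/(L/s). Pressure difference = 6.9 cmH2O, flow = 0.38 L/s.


R = dP / flow
R = 6.9 / 0.38
R = 18.16 cmH2O/(L/s)


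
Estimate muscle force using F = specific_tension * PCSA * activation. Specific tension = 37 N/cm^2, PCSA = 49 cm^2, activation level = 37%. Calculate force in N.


F = sigma * PCSA * activation
F = 37 * 49 * 0.37
F = 670.8 N


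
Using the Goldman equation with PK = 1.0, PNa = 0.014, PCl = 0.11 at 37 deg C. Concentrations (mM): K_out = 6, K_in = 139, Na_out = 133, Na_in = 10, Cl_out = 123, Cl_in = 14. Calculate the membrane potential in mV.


Vm = (RT/F)*ln((PK*Ko + PNa*Nao + PCl*Cli)/(PK*Ki + PNa*Nai + PCl*Clo))
Numer = 9.402, Denom = 152.67
Vm = -74.49 mV


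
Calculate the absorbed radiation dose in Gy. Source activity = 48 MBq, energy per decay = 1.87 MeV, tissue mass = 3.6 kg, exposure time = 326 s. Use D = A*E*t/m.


A = 48 MBq = 4.8000e+07 Bq
E = 1.87 MeV = 2.99574e-13 J
D = A*E*t/m = 4.8000e+07*2.99574e-13*326/3.6
D = 0.001302 Gy


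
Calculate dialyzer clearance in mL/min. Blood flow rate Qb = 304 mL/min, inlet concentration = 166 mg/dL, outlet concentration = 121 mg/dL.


K = Qb * (Cb_in - Cb_out) / Cb_in
K = 304 * (166 - 121) / 166
K = 82.41 mL/min


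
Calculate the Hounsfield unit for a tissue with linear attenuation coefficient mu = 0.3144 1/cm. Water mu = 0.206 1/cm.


HU = ((mu_tissue - mu_water) / mu_water) * 1000
HU = ((0.3144 - 0.206) / 0.206) * 1000
HU = 526.2


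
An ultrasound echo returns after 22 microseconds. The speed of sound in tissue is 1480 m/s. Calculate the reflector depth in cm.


depth = c * t / 2
t = 22 us = 2.2000e-05 s
depth = 1480 * 2.2000e-05 / 2
depth = 0.01628 m = 1.628 cm


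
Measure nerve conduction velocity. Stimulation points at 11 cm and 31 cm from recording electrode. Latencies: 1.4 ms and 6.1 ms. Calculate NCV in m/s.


Distance = (31 - 11) / 100 = 0.2 m
dt = (6.1 - 1.4) / 1000 = 0.0047 s
NCV = dist / dt = 42.55 m/s


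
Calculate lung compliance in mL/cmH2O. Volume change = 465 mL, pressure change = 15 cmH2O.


C = dV / dP
C = 465 / 15
C = 31 mL/cmH2O


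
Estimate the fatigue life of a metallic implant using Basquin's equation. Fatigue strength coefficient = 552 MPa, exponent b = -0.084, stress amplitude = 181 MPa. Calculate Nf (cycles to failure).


sigma_a = sigma_f' * (2Nf)^b
2Nf = (sigma_a/sigma_f')^(1/b)
2Nf = (181/552)^(1/-0.084)
2Nf = 582111.24
Nf = 2.911e+05


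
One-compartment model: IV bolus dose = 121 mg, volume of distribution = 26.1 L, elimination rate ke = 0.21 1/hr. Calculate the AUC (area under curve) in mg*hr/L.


C0 = Dose/Vd = 121/26.1 = 4.63602 mg/L
AUC = C0/ke = 4.63602/0.21
AUC = 22.08 mg*hr/L


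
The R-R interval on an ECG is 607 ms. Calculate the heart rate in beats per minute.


HR = 60 / RR_interval(s)
RR = 607 ms = 0.607 s
HR = 60 / 0.607 = 98.85 bpm


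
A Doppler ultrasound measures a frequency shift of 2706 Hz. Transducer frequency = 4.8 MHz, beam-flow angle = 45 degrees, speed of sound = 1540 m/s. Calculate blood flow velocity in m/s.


v = fd * c / (2 * f0 * cos(theta))
v = 2706 * 1540 / (2 * 4.8000e+06 * cos(45))
v = 0.6139 m/s


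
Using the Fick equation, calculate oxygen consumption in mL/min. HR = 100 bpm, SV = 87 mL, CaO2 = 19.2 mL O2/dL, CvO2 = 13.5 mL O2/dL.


CO = HR*SV = 100*87/1000 = 8.7 L/min
a-v O2 diff = 19.2 - 13.5 = 5.7 mL/dL
VO2 = CO * (CaO2-CvO2) * 10 dL/L
VO2 = 8.7 * 5.7 * 10
VO2 = 495.9 mL/min


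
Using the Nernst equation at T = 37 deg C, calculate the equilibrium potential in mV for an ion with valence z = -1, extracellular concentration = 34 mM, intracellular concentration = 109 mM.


E = (RT/(zF)) * ln(C_out/C_in)
T = 37 + 273.15 = 310.15 K
E = (8.314 * 310.15 / (-1 * 96485)) * ln(34/109)
E = 31.13 mV


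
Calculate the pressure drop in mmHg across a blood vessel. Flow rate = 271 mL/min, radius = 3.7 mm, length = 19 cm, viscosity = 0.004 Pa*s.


dP = 8*mu*L*Q / (pi*r^4)
Q = 271 mL/min = 4.51667e-06 m^3/s
dP = 46.6407 Pa = 46.6407 / 133.322 mmHg = 0.3498 mmHg


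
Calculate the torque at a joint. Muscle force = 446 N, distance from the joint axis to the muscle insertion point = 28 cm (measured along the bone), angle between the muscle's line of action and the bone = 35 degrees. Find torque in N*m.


Torque = F * d * sin(theta)   (moment arm = d*sin(theta))
d = 28 cm = 0.28 m
Torque = 446 * 0.28 * sin(35)
Torque = 71.63 N*m


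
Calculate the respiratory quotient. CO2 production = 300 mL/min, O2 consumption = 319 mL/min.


RQ = VCO2 / VO2
RQ = 300 / 319
RQ = 0.9404


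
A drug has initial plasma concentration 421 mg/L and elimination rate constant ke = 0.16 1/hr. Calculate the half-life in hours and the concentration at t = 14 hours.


t_half = ln(2) / ke = 0.693147 / 0.16 = 4.332 hr
C(t) = C0 * exp(-ke*t) = 421 * exp(-0.16*14)
C(14) = 44.82 mg/L


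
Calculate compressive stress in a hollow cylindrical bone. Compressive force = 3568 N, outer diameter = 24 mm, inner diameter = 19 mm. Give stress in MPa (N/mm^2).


A = pi*(r_o^2 - r_i^2)
r_o = 12 mm, r_i = 9.5 mm
A = 168.861 mm^2
sigma = F/A = 3568 / 168.861
sigma = 21.13 MPa


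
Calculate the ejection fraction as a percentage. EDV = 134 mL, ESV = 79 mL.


SV = EDV - ESV = 134 - 79 = 55 mL
EF = SV/EDV * 100 = 55/134 * 100
EF = 41.04%


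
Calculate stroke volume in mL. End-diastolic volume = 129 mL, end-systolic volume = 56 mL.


SV = EDV - ESV
SV = 129 - 56
SV = 73 mL


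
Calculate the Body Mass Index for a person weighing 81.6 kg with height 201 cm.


BMI = weight / height^2
height = 201 cm = 2.01 m
BMI = 81.6 / 2.01^2
BMI = 20.2 kg/m^2


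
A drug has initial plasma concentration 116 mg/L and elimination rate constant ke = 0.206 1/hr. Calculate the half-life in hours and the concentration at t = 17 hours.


t_half = ln(2) / ke = 0.693147 / 0.206 = 3.365 hr
C(t) = C0 * exp(-ke*t) = 116 * exp(-0.206*17)
C(17) = 3.496 mg/L


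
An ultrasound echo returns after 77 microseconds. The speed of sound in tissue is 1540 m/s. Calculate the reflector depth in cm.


depth = c * t / 2
t = 77 us = 7.7000e-05 s
depth = 1540 * 7.7000e-05 / 2
depth = 0.05929 m = 5.929 cm


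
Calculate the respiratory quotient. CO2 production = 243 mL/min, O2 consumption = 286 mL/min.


RQ = VCO2 / VO2
RQ = 243 / 286
RQ = 0.8497


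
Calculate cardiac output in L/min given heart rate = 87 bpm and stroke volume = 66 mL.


CO = HR * SV
CO = 87 * 66 / 1000
CO = 5.742 L/min


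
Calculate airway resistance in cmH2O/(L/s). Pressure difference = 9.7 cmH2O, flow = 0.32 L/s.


R = dP / flow
R = 9.7 / 0.32
R = 30.31 cmH2O/(L/s)


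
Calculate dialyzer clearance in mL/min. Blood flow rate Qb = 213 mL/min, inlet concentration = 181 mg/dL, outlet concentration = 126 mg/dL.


K = Qb * (Cb_in - Cb_out) / Cb_in
K = 213 * (181 - 126) / 181
K = 64.72 mL/min


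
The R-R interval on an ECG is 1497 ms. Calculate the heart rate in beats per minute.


HR = 60 / RR_interval(s)
RR = 1497 ms = 1.497 s
HR = 60 / 1.497 = 40.08 bpm


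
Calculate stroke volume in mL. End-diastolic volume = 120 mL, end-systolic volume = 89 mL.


SV = EDV - ESV
SV = 120 - 89
SV = 31 mL


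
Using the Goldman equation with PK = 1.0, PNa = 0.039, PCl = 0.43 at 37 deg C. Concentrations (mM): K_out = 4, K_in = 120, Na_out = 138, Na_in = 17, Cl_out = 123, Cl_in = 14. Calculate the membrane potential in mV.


Vm = (RT/F)*ln((PK*Ko + PNa*Nao + PCl*Cli)/(PK*Ki + PNa*Nai + PCl*Clo))
Numer = 15.402, Denom = 173.553
Vm = -64.73 mV


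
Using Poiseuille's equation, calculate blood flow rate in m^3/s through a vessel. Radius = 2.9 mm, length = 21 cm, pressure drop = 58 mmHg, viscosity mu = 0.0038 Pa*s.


Q = pi*r^4*dP / (8*mu*L)
r = 0.0029 m, L = 0.21 m
dP = 58 mmHg = 7732.676 Pa
Q = 2.6914e-04 m^3/s


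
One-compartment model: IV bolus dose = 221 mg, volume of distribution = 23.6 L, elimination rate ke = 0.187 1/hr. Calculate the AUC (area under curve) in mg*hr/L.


C0 = Dose/Vd = 221/23.6 = 9.36441 mg/L
AUC = C0/ke = 9.36441/0.187
AUC = 50.08 mg*hr/L


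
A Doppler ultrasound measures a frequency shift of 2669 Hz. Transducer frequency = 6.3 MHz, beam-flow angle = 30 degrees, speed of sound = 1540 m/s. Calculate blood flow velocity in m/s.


v = fd * c / (2 * f0 * cos(theta))
v = 2669 * 1540 / (2 * 6.3000e+06 * cos(30))
v = 0.3767 m/s


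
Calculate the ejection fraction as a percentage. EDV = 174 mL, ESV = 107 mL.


SV = EDV - ESV = 174 - 107 = 67 mL
EF = SV/EDV * 100 = 67/174 * 100
EF = 38.51%


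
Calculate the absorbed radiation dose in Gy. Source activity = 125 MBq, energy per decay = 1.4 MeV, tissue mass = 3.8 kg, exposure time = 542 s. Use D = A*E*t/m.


A = 125 MBq = 1.2500e+08 Bq
E = 1.4 MeV = 2.2428e-13 J
D = A*E*t/m = 1.2500e+08*2.2428e-13*542/3.8
D = 0.003999 Gy


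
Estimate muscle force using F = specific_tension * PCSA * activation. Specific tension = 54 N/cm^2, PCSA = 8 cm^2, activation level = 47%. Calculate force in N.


F = sigma * PCSA * activation
F = 54 * 8 * 0.47
F = 203 N


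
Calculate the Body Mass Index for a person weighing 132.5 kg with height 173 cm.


BMI = weight / height^2
height = 173 cm = 1.73 m
BMI = 132.5 / 1.73^2
BMI = 44.27 kg/m^2


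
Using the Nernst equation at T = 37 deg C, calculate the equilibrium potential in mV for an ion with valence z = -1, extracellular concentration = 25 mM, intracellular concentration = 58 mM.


E = (RT/(zF)) * ln(C_out/C_in)
T = 37 + 273.15 = 310.15 K
E = (8.314 * 310.15 / (-1 * 96485)) * ln(25/58)
E = 22.49 mV


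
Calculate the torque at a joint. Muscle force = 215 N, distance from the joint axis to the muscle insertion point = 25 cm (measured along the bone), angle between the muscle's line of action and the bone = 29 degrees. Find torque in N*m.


Torque = F * d * sin(theta)   (moment arm = d*sin(theta))
d = 25 cm = 0.25 m
Torque = 215 * 0.25 * sin(29)
Torque = 26.06 N*m


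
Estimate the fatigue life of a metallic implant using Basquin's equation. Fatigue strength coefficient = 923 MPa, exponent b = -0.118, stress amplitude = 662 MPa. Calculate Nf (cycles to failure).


sigma_a = sigma_f' * (2Nf)^b
2Nf = (sigma_a/sigma_f')^(1/b)
2Nf = (662/923)^(1/-0.118)
2Nf = 16.720598
Nf = 8.36


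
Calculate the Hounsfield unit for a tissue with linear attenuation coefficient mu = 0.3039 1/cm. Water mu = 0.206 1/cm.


HU = ((mu_tissue - mu_water) / mu_water) * 1000
HU = ((0.3039 - 0.206) / 0.206) * 1000
HU = 475.2


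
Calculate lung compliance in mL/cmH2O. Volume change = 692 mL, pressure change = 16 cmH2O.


C = dV / dP
C = 692 / 16
C = 43.25 mL/cmH2O


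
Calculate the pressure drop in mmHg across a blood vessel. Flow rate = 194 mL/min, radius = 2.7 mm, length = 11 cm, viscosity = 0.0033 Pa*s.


dP = 8*mu*L*Q / (pi*r^4)
Q = 194 mL/min = 3.23333e-06 m^3/s
dP = 56.2395 Pa = 56.2395 / 133.322 mmHg = 0.4218 mmHg


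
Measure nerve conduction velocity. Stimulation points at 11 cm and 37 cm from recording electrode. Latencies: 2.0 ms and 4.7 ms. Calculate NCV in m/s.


Distance = (37 - 11) / 100 = 0.26 m
dt = (4.7 - 2.0) / 1000 = 0.0027 s
NCV = dist / dt = 96.3 m/s


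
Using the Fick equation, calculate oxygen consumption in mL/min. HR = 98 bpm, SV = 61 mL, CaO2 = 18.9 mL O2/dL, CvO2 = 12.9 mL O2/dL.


CO = HR*SV = 98*61/1000 = 5.978 L/min
a-v O2 diff = 18.9 - 12.9 = 6 mL/dL
VO2 = CO * (CaO2-CvO2) * 10 dL/L
VO2 = 5.978 * 6 * 10
VO2 = 358.7 mL/min


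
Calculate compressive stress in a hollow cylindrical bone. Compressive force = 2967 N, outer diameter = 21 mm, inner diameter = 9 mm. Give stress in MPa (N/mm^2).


A = pi*(r_o^2 - r_i^2)
r_o = 10.5 mm, r_i = 4.5 mm
A = 282.743 mm^2
sigma = F/A = 2967 / 282.743
sigma = 10.49 MPa


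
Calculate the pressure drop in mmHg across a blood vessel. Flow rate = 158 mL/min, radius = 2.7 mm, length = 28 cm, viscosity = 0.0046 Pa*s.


dP = 8*mu*L*Q / (pi*r^4)
Q = 158 mL/min = 2.63333e-06 m^3/s
dP = 162.52 Pa = 162.52 / 133.322 mmHg = 1.219 mmHg


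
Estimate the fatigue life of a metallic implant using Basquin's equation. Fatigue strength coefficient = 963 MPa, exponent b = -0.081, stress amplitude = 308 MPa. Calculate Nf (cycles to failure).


sigma_a = sigma_f' * (2Nf)^b
2Nf = (sigma_a/sigma_f')^(1/b)
2Nf = (308/963)^(1/-0.081)
2Nf = 1294327.2
Nf = 6.472e+05


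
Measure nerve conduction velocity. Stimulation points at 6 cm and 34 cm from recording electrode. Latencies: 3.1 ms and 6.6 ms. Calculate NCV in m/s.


Distance = (34 - 6) / 100 = 0.28 m
dt = (6.6 - 3.1) / 1000 = 0.0035 s
NCV = dist / dt = 80 m/s


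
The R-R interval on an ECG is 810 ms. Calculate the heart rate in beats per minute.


HR = 60 / RR_interval(s)
RR = 810 ms = 0.81 s
HR = 60 / 0.81 = 74.07 bpm


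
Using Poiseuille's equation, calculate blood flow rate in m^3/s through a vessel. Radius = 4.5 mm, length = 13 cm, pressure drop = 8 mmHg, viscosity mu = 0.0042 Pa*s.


Q = pi*r^4*dP / (8*mu*L)
r = 0.0045 m, L = 0.13 m
dP = 8 mmHg = 1066.576 Pa
Q = 3.1456e-04 m^3/s


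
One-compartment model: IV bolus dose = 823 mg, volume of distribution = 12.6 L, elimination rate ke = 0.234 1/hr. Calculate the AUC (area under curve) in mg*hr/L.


C0 = Dose/Vd = 823/12.6 = 65.3175 mg/L
AUC = C0/ke = 65.3175/0.234
AUC = 279.1 mg*hr/L


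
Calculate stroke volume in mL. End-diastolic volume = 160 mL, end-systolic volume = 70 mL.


SV = EDV - ESV
SV = 160 - 70
SV = 90 mL


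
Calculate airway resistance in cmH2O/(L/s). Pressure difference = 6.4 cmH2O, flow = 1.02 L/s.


R = dP / flow
R = 6.4 / 1.02
R = 6.275 cmH2O/(L/s)


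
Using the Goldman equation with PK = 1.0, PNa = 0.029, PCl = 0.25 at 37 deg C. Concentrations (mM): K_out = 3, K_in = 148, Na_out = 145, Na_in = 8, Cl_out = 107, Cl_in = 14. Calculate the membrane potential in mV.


Vm = (RT/F)*ln((PK*Ko + PNa*Nao + PCl*Cli)/(PK*Ki + PNa*Nai + PCl*Clo))
Numer = 10.705, Denom = 174.982
Vm = -74.67 mV


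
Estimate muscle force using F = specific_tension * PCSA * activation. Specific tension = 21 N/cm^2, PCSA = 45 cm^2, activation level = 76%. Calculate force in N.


F = sigma * PCSA * activation
F = 21 * 45 * 0.76
F = 718.2 N


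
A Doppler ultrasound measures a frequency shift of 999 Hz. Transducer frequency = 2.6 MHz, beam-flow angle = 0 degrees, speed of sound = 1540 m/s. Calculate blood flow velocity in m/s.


v = fd * c / (2 * f0 * cos(theta))
v = 999 * 1540 / (2 * 2.6000e+06 * cos(0))
v = 0.2959 m/s


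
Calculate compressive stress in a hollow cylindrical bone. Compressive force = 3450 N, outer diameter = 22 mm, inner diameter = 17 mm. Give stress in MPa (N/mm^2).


A = pi*(r_o^2 - r_i^2)
r_o = 11 mm, r_i = 8.5 mm
A = 153.153 mm^2
sigma = F/A = 3450 / 153.153
sigma = 22.53 MPa


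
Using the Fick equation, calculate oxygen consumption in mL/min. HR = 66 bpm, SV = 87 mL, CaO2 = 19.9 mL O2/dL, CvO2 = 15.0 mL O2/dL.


CO = HR*SV = 66*87/1000 = 5.742 L/min
a-v O2 diff = 19.9 - 15.0 = 4.9 mL/dL
VO2 = CO * (CaO2-CvO2) * 10 dL/L
VO2 = 5.742 * 4.9 * 10
VO2 = 281.4 mL/min


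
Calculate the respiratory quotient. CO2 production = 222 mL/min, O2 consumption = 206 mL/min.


RQ = VCO2 / VO2
RQ = 222 / 206
RQ = 1.078


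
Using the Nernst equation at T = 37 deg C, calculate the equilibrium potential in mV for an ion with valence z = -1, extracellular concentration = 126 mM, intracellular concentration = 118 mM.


E = (RT/(zF)) * ln(C_out/C_in)
T = 37 + 273.15 = 310.15 K
E = (8.314 * 310.15 / (-1 * 96485)) * ln(126/118)
E = -1.753 mV


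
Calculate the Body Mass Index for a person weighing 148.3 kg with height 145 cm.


BMI = weight / height^2
height = 145 cm = 1.45 m
BMI = 148.3 / 1.45^2
BMI = 70.54 kg/m^2


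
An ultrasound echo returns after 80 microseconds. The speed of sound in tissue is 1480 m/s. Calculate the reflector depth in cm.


depth = c * t / 2
t = 80 us = 8.0000e-05 s
depth = 1480 * 8.0000e-05 / 2
depth = 0.0592 m = 5.92 cm


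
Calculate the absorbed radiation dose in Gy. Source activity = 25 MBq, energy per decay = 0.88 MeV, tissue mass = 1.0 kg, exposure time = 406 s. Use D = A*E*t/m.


A = 25 MBq = 2.5000e+07 Bq
E = 0.88 MeV = 1.40976e-13 J
D = A*E*t/m = 2.5000e+07*1.40976e-13*406/1.0
D = 0.001431 Gy


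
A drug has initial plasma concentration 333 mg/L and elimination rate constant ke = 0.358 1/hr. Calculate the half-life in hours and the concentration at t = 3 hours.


t_half = ln(2) / ke = 0.693147 / 0.358 = 1.936 hr
C(t) = C0 * exp(-ke*t) = 333 * exp(-0.358*3)
C(3) = 113.8 mg/L


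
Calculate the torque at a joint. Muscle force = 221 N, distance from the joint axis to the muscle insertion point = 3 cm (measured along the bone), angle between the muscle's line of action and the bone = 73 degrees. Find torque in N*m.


Torque = F * d * sin(theta)   (moment arm = d*sin(theta))
d = 3 cm = 0.03 m
Torque = 221 * 0.03 * sin(73)
Torque = 6.34 N*m


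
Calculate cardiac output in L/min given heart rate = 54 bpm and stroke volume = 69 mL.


CO = HR * SV
CO = 54 * 69 / 1000
CO = 3.726 L/min


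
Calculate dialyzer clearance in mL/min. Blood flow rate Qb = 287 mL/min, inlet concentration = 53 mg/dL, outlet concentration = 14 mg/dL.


K = Qb * (Cb_in - Cb_out) / Cb_in
K = 287 * (53 - 14) / 53
K = 211.2 mL/min


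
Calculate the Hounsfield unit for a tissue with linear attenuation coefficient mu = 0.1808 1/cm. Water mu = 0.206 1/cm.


HU = ((mu_tissue - mu_water) / mu_water) * 1000
HU = ((0.1808 - 0.206) / 0.206) * 1000
HU = -122.3


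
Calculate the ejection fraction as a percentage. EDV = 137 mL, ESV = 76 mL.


SV = EDV - ESV = 137 - 76 = 61 mL
EF = SV/EDV * 100 = 61/137 * 100
EF = 44.53%


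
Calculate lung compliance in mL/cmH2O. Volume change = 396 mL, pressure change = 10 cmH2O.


C = dV / dP
C = 396 / 10
C = 39.6 mL/cmH2O


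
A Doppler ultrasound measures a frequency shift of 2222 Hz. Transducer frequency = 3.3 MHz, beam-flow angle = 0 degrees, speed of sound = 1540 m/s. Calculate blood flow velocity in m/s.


v = fd * c / (2 * f0 * cos(theta))
v = 2222 * 1540 / (2 * 3.3000e+06 * cos(0))
v = 0.5185 m/s


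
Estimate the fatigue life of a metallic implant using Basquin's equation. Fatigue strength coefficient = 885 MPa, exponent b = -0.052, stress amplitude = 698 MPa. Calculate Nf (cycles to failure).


sigma_a = sigma_f' * (2Nf)^b
2Nf = (sigma_a/sigma_f')^(1/b)
2Nf = (698/885)^(1/-0.052)
2Nf = 96.04143
Nf = 48.02


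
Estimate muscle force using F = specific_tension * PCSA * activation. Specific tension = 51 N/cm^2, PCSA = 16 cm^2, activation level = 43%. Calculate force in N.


F = sigma * PCSA * activation
F = 51 * 16 * 0.43
F = 350.9 N


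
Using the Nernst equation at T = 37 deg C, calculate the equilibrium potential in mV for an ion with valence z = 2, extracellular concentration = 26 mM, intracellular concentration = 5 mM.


E = (RT/(zF)) * ln(C_out/C_in)
T = 37 + 273.15 = 310.15 K
E = (8.314 * 310.15 / (2 * 96485)) * ln(26/5)
E = 22.03 mV


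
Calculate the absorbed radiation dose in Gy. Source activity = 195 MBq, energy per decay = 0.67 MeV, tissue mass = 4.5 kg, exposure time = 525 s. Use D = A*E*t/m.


A = 195 MBq = 1.9500e+08 Bq
E = 0.67 MeV = 1.07334e-13 J
D = A*E*t/m = 1.9500e+08*1.07334e-13*525/4.5
D = 0.002442 Gy


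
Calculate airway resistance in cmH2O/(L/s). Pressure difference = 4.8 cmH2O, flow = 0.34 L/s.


R = dP / flow
R = 4.8 / 0.34
R = 14.12 cmH2O/(L/s)


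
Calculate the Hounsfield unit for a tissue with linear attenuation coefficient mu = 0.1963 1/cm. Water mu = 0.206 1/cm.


HU = ((mu_tissue - mu_water) / mu_water) * 1000
HU = ((0.1963 - 0.206) / 0.206) * 1000
HU = -47.09


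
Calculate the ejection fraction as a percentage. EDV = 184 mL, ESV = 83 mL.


SV = EDV - ESV = 184 - 83 = 101 mL
EF = SV/EDV * 100 = 101/184 * 100
EF = 54.89%


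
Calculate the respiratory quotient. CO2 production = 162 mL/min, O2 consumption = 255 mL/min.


RQ = VCO2 / VO2
RQ = 162 / 255
RQ = 0.6353


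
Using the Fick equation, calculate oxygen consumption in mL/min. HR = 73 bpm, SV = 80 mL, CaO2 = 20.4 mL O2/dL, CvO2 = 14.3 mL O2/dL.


CO = HR*SV = 73*80/1000 = 5.84 L/min
a-v O2 diff = 20.4 - 14.3 = 6.1 mL/dL
VO2 = CO * (CaO2-CvO2) * 10 dL/L
VO2 = 5.84 * 6.1 * 10
VO2 = 356.2 mL/min


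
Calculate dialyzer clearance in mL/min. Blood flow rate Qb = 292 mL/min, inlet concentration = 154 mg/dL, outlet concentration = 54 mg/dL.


K = Qb * (Cb_in - Cb_out) / Cb_in
K = 292 * (154 - 54) / 154
K = 189.6 mL/min


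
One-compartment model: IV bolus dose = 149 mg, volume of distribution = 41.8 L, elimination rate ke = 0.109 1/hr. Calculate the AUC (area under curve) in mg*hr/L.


C0 = Dose/Vd = 149/41.8 = 3.56459 mg/L
AUC = C0/ke = 3.56459/0.109
AUC = 32.7 mg*hr/L


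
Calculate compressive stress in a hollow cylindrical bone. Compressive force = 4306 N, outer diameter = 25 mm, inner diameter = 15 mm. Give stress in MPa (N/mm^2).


A = pi*(r_o^2 - r_i^2)
r_o = 12.5 mm, r_i = 7.5 mm
A = 314.159 mm^2
sigma = F/A = 4306 / 314.159
sigma = 13.71 MPa


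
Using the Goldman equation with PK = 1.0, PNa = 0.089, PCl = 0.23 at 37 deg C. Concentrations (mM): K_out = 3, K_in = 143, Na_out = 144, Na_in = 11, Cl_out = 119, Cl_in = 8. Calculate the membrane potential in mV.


Vm = (RT/F)*ln((PK*Ko + PNa*Nao + PCl*Cli)/(PK*Ki + PNa*Nai + PCl*Clo))
Numer = 17.656, Denom = 171.349
Vm = -60.74 mV


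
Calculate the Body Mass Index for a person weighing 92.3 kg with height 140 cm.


BMI = weight / height^2
height = 140 cm = 1.4 m
BMI = 92.3 / 1.4^2
BMI = 47.09 kg/m^2


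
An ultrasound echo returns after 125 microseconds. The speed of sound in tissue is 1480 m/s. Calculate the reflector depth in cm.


depth = c * t / 2
t = 125 us = 1.2500e-04 s
depth = 1480 * 1.2500e-04 / 2
depth = 0.0925 m = 9.25 cm


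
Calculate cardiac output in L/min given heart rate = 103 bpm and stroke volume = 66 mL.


CO = HR * SV
CO = 103 * 66 / 1000
CO = 6.798 L/min


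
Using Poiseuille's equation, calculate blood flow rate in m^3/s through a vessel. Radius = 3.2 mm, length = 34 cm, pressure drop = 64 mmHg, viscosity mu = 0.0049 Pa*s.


Q = pi*r^4*dP / (8*mu*L)
r = 0.0032 m, L = 0.34 m
dP = 64 mmHg = 8532.608 Pa
Q = 2.1090e-04 m^3/s


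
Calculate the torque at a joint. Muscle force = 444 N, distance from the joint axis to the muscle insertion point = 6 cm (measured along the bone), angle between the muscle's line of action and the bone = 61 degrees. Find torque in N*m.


Torque = F * d * sin(theta)   (moment arm = d*sin(theta))
d = 6 cm = 0.06 m
Torque = 444 * 0.06 * sin(61)
Torque = 23.3 N*m


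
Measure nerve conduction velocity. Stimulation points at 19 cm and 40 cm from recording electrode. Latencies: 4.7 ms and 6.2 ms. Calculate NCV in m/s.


Distance = (40 - 19) / 100 = 0.21 m
dt = (6.2 - 4.7) / 1000 = 0.0015 s
NCV = dist / dt = 140 m/s


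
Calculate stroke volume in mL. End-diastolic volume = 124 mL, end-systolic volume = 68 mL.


SV = EDV - ESV
SV = 124 - 68
SV = 56 mL


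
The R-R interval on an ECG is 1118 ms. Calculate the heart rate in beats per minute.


HR = 60 / RR_interval(s)
RR = 1118 ms = 1.118 s
HR = 60 / 1.118 = 53.67 bpm


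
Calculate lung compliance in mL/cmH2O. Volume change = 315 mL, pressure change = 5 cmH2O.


C = dV / dP
C = 315 / 5
C = 63 mL/cmH2O


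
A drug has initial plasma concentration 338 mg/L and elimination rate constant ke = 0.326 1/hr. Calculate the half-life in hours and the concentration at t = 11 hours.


t_half = ln(2) / ke = 0.693147 / 0.326 = 2.126 hr
C(t) = C0 * exp(-ke*t) = 338 * exp(-0.326*11)
C(11) = 9.366 mg/L


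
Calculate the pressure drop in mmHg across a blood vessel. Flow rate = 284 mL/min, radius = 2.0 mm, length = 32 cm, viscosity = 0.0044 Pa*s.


dP = 8*mu*L*Q / (pi*r^4)
Q = 284 mL/min = 4.73333e-06 m^3/s
dP = 1060.69 Pa = 1060.69 / 133.322 mmHg = 7.956 mmHg


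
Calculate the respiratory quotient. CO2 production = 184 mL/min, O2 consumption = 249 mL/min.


RQ = VCO2 / VO2
RQ = 184 / 249
RQ = 0.739


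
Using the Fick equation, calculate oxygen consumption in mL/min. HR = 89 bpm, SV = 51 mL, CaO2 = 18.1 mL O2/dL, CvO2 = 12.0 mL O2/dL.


CO = HR*SV = 89*51/1000 = 4.539 L/min
a-v O2 diff = 18.1 - 12.0 = 6.1 mL/dL
VO2 = CO * (CaO2-CvO2) * 10 dL/L
VO2 = 4.539 * 6.1 * 10
VO2 = 276.9 mL/min


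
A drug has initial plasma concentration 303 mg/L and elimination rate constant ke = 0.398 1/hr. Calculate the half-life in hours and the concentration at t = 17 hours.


t_half = ln(2) / ke = 0.693147 / 0.398 = 1.742 hr
C(t) = C0 * exp(-ke*t) = 303 * exp(-0.398*17)
C(17) = 0.3491 mg/L


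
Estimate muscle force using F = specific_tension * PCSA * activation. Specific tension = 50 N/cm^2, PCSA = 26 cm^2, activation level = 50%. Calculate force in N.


F = sigma * PCSA * activation
F = 50 * 26 * 0.5
F = 650 N


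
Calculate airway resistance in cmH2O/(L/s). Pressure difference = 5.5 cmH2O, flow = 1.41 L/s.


R = dP / flow
R = 5.5 / 1.41
R = 3.901 cmH2O/(L/s)


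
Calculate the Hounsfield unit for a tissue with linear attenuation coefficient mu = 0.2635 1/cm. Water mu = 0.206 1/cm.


HU = ((mu_tissue - mu_water) / mu_water) * 1000
HU = ((0.2635 - 0.206) / 0.206) * 1000
HU = 279.1


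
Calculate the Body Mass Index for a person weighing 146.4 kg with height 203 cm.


BMI = weight / height^2
height = 203 cm = 2.03 m
BMI = 146.4 / 2.03^2
BMI = 35.53 kg/m^2


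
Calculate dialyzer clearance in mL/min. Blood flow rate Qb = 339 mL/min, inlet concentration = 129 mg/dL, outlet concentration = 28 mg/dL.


K = Qb * (Cb_in - Cb_out) / Cb_in
K = 339 * (129 - 28) / 129
K = 265.4 mL/min


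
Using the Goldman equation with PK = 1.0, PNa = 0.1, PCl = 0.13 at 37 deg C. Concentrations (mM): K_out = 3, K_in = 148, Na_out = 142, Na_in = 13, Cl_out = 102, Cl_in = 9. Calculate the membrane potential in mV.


Vm = (RT/F)*ln((PK*Ko + PNa*Nao + PCl*Cli)/(PK*Ki + PNa*Nai + PCl*Clo))
Numer = 18.37, Denom = 162.56
Vm = -58.27 mV


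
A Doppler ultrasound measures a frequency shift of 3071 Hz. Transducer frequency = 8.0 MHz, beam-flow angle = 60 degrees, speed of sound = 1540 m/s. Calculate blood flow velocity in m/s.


v = fd * c / (2 * f0 * cos(theta))
v = 3071 * 1540 / (2 * 8.0000e+06 * cos(60))
v = 0.5912 m/s


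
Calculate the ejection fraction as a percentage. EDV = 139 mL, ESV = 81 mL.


SV = EDV - ESV = 139 - 81 = 58 mL
EF = SV/EDV * 100 = 58/139 * 100
EF = 41.73%


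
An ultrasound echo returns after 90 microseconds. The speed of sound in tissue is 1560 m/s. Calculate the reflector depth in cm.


depth = c * t / 2
t = 90 us = 9.0000e-05 s
depth = 1560 * 9.0000e-05 / 2
depth = 0.0702 m = 7.02 cm


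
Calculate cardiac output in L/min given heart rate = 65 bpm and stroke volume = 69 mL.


CO = HR * SV
CO = 65 * 69 / 1000
CO = 4.485 L/min


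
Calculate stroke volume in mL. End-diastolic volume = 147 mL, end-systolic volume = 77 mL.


SV = EDV - ESV
SV = 147 - 77
SV = 70 mL


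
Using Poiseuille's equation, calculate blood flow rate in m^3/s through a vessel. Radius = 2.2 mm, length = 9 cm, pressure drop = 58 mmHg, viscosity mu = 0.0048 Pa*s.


Q = pi*r^4*dP / (8*mu*L)
r = 0.0022 m, L = 0.09 m
dP = 58 mmHg = 7732.676 Pa
Q = 1.6466e-04 m^3/s


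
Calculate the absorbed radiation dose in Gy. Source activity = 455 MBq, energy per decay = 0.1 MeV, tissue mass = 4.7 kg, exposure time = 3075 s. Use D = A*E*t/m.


A = 455 MBq = 4.5500e+08 Bq
E = 0.1 MeV = 1.602e-14 J
D = A*E*t/m = 4.5500e+08*1.602e-14*3075/4.7
D = 0.004769 Gy


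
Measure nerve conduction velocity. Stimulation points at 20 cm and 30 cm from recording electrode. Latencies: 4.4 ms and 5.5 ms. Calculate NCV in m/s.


Distance = (30 - 20) / 100 = 0.1 m
dt = (5.5 - 4.4) / 1000 = 0.0011 s
NCV = dist / dt = 90.91 m/s


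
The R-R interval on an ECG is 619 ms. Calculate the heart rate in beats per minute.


HR = 60 / RR_interval(s)
RR = 619 ms = 0.619 s
HR = 60 / 0.619 = 96.93 bpm


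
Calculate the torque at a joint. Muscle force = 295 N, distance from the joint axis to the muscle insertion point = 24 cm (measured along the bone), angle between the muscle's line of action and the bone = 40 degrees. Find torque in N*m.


Torque = F * d * sin(theta)   (moment arm = d*sin(theta))
d = 24 cm = 0.24 m
Torque = 295 * 0.24 * sin(40)
Torque = 45.51 N*m


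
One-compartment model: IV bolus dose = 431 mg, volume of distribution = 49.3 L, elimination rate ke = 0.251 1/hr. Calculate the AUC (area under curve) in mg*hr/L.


C0 = Dose/Vd = 431/49.3 = 8.74239 mg/L
AUC = C0/ke = 8.74239/0.251
AUC = 34.83 mg*hr/L


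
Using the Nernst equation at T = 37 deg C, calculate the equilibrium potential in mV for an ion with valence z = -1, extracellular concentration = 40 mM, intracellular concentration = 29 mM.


E = (RT/(zF)) * ln(C_out/C_in)
T = 37 + 273.15 = 310.15 K
E = (8.314 * 310.15 / (-1 * 96485)) * ln(40/29)
E = -8.594 mV


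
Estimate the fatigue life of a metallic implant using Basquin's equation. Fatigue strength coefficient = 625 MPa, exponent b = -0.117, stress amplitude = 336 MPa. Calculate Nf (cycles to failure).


sigma_a = sigma_f' * (2Nf)^b
2Nf = (sigma_a/sigma_f')^(1/b)
2Nf = (336/625)^(1/-0.117)
2Nf = 201.26442
Nf = 100.6


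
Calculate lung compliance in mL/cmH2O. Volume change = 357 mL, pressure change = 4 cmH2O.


C = dV / dP
C = 357 / 4
C = 89.25 mL/cmH2O


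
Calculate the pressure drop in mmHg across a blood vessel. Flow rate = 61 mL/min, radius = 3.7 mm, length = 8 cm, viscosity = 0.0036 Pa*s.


dP = 8*mu*L*Q / (pi*r^4)
Q = 61 mL/min = 1.01667e-06 m^3/s
dP = 3.97837 Pa = 3.97837 / 133.322 mmHg = 0.02984 mmHg


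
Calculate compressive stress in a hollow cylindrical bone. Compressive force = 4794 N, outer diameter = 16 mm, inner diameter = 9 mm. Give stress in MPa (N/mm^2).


A = pi*(r_o^2 - r_i^2)
r_o = 8 mm, r_i = 4.5 mm
A = 137.445 mm^2
sigma = F/A = 4794 / 137.445
sigma = 34.88 MPa


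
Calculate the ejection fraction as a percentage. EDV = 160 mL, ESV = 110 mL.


SV = EDV - ESV = 160 - 110 = 50 mL
EF = SV/EDV * 100 = 50/160 * 100
EF = 31.25%


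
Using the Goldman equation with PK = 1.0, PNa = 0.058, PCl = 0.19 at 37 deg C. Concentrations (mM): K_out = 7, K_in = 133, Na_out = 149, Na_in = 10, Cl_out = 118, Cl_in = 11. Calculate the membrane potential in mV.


Vm = (RT/F)*ln((PK*Ko + PNa*Nao + PCl*Cli)/(PK*Ki + PNa*Nai + PCl*Clo))
Numer = 17.732, Denom = 156
Vm = -58.11 mV


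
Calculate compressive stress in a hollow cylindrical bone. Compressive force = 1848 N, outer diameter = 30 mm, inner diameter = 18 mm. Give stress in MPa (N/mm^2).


A = pi*(r_o^2 - r_i^2)
r_o = 15 mm, r_i = 9 mm
A = 452.389 mm^2
sigma = F/A = 1848 / 452.389
sigma = 4.085 MPa


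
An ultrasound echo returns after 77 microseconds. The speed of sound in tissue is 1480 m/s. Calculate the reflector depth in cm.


depth = c * t / 2
t = 77 us = 7.7000e-05 s
depth = 1480 * 7.7000e-05 / 2
depth = 0.05698 m = 5.698 cm


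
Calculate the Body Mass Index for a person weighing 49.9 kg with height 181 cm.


BMI = weight / height^2
height = 181 cm = 1.81 m
BMI = 49.9 / 1.81^2
BMI = 15.23 kg/m^2


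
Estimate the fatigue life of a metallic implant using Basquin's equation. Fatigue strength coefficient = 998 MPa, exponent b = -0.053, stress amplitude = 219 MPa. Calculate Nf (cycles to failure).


sigma_a = sigma_f' * (2Nf)^b
2Nf = (sigma_a/sigma_f')^(1/b)
2Nf = (219/998)^(1/-0.053)
2Nf = 2.6794508e+12
Nf = 1.3397e+12


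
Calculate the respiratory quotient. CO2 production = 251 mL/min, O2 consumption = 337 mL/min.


RQ = VCO2 / VO2
RQ = 251 / 337
RQ = 0.7448


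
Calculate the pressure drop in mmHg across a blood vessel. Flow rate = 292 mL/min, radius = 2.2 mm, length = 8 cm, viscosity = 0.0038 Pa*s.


dP = 8*mu*L*Q / (pi*r^4)
Q = 292 mL/min = 4.86667e-06 m^3/s
dP = 160.825 Pa = 160.825 / 133.322 mmHg = 1.206 mmHg


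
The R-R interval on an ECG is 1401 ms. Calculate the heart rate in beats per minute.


HR = 60 / RR_interval(s)
RR = 1401 ms = 1.401 s
HR = 60 / 1.401 = 42.83 bpm


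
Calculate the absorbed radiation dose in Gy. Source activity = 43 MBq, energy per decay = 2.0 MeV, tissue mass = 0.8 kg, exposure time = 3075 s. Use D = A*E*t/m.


A = 43 MBq = 4.3000e+07 Bq
E = 2.0 MeV = 3.204e-13 J
D = A*E*t/m = 4.3000e+07*3.204e-13*3075/0.8
D = 0.05296 Gy


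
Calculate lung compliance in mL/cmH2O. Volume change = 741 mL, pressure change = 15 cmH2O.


C = dV / dP
C = 741 / 15
C = 49.4 mL/cmH2O


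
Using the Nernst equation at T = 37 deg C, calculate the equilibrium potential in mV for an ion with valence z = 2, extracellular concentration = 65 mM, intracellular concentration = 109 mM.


E = (RT/(zF)) * ln(C_out/C_in)
T = 37 + 273.15 = 310.15 K
E = (8.314 * 310.15 / (2 * 96485)) * ln(65/109)
E = -6.908 mV


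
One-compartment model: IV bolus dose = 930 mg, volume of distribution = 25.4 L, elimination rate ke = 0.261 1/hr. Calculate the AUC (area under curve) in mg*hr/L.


C0 = Dose/Vd = 930/25.4 = 36.6142 mg/L
AUC = C0/ke = 36.6142/0.261
AUC = 140.3 mg*hr/L


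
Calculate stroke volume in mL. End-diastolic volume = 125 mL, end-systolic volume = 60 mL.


SV = EDV - ESV
SV = 125 - 60
SV = 65 mL


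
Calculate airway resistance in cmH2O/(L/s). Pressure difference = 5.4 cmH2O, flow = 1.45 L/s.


R = dP / flow
R = 5.4 / 1.45
R = 3.724 cmH2O/(L/s)


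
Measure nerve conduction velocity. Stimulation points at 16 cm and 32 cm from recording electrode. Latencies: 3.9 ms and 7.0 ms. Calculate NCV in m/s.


Distance = (32 - 16) / 100 = 0.16 m
dt = (7.0 - 3.9) / 1000 = 0.0031 s
NCV = dist / dt = 51.61 m/s


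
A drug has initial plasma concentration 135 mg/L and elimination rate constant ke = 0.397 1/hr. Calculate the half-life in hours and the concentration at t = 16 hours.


t_half = ln(2) / ke = 0.693147 / 0.397 = 1.746 hr
C(t) = C0 * exp(-ke*t) = 135 * exp(-0.397*16)
C(16) = 0.2353 mg/L


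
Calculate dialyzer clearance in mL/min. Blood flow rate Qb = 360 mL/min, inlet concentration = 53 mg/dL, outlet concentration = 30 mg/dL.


K = Qb * (Cb_in - Cb_out) / Cb_in
K = 360 * (53 - 30) / 53
K = 156.2 mL/min


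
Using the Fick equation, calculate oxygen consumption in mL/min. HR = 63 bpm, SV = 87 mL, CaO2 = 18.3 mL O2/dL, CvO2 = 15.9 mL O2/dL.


CO = HR*SV = 63*87/1000 = 5.481 L/min
a-v O2 diff = 18.3 - 15.9 = 2.4 mL/dL
VO2 = CO * (CaO2-CvO2) * 10 dL/L
VO2 = 5.481 * 2.4 * 10
VO2 = 131.5 mL/min


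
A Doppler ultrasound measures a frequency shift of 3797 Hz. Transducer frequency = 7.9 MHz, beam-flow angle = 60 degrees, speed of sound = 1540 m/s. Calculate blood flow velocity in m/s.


v = fd * c / (2 * f0 * cos(theta))
v = 3797 * 1540 / (2 * 7.9000e+06 * cos(60))
v = 0.7402 m/s


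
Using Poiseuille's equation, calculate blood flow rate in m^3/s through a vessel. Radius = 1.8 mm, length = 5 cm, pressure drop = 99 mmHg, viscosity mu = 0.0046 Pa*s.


Q = pi*r^4*dP / (8*mu*L)
r = 0.0018 m, L = 0.05 m
dP = 99 mmHg = 13198.878 Pa
Q = 2.3657e-04 m^3/s


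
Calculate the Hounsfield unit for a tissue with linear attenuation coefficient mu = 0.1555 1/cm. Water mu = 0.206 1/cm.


HU = ((mu_tissue - mu_water) / mu_water) * 1000
HU = ((0.1555 - 0.206) / 0.206) * 1000
HU = -245.1


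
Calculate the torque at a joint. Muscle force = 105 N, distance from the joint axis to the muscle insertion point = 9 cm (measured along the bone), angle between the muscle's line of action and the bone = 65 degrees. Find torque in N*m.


Torque = F * d * sin(theta)   (moment arm = d*sin(theta))
d = 9 cm = 0.09 m
Torque = 105 * 0.09 * sin(65)
Torque = 8.565 N*m


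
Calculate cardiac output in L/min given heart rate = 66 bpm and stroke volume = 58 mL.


CO = HR * SV
CO = 66 * 58 / 1000
CO = 3.828 L/min


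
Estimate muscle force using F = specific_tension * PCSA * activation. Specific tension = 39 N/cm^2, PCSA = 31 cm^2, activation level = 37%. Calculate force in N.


F = sigma * PCSA * activation
F = 39 * 31 * 0.37
F = 447.3 N


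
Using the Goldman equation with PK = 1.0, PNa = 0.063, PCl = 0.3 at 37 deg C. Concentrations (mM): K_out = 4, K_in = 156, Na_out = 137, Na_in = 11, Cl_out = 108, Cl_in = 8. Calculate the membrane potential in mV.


Vm = (RT/F)*ln((PK*Ko + PNa*Nao + PCl*Cli)/(PK*Ki + PNa*Nai + PCl*Clo))
Numer = 15.031, Denom = 189.093
Vm = -67.67 mV


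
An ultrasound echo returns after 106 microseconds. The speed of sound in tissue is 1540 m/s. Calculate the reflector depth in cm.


depth = c * t / 2
t = 106 us = 1.0600e-04 s
depth = 1540 * 1.0600e-04 / 2
depth = 0.08162 m = 8.162 cm


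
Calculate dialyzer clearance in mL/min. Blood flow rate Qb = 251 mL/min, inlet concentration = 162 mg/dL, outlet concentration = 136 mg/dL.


K = Qb * (Cb_in - Cb_out) / Cb_in
K = 251 * (162 - 136) / 162
K = 40.28 mL/min


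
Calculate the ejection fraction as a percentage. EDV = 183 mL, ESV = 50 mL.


SV = EDV - ESV = 183 - 50 = 133 mL
EF = SV/EDV * 100 = 133/183 * 100
EF = 72.68%


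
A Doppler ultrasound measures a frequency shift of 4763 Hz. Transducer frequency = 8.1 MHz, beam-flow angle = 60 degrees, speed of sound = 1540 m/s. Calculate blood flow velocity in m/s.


v = fd * c / (2 * f0 * cos(theta))
v = 4763 * 1540 / (2 * 8.1000e+06 * cos(60))
v = 0.9056 m/s


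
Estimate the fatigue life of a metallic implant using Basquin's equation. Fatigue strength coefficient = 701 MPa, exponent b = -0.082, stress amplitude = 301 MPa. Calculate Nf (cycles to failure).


sigma_a = sigma_f' * (2Nf)^b
2Nf = (sigma_a/sigma_f')^(1/b)
2Nf = (301/701)^(1/-0.082)
2Nf = 30023.242
Nf = 1.501e+04


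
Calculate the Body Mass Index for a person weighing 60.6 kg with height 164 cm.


BMI = weight / height^2
height = 164 cm = 1.64 m
BMI = 60.6 / 1.64^2
BMI = 22.53 kg/m^2


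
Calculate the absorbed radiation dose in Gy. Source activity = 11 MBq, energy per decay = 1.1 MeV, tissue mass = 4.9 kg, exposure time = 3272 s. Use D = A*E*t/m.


A = 11 MBq = 1.1000e+07 Bq
E = 1.1 MeV = 1.7622e-13 J
D = A*E*t/m = 1.1000e+07*1.7622e-13*3272/4.9
D = 0.001294 Gy
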